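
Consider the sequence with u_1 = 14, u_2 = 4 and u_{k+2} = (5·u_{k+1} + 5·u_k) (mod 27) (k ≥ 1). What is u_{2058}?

15

Computing terms: u_1 = 14, u_2 = 4, u_3 = 9, u_4 = 11, u_5 = 19, u_6 = 15, u_7 = 8, u_8 = 7, u_9 = 21, u_{10} = 5, u_{11} = 22, u_{12} = 0, u_{13} = 2, u_{14} = 10, u_{15} = 6, u_{16} = 26, u_{17} = 25, u_{18} = 12, u_{19} = 23, u_{20} = 13, u_{21} = 18, u_{22} = 20, u_{23} = 1, u_{24} = 24, u_{25} = 17, u_{26} = 16, u_{27} = 3, u_{28} = 14, u_{29} = 4.
Since (u_{28}, u_{29}) = (u_1, u_2) = (14, 4) (two consecutive terms determine the rest), the sequence is periodic with period 27.
So u_{2058} = u_{1 + ((2058-1) mod 27)} = u_6 = 15.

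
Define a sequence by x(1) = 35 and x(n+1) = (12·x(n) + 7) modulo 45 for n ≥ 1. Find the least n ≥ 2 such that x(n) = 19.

x(1) = 35; x(2) = 22; x(3) = 1; x(4) = 19; x(5) = 10; x(6) = 37; x(7) = 1.
Since x(7) = x(3) = 1, the sequence is eventually periodic: after a pre-period of length 2 it cycles with period 4.
The value 19 first appears (with n ≥ 2) at x(4).

4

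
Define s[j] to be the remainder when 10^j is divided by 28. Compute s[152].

We have s[0] = 1; s[1] = 10; s[2] = 16; s[3] = 20; s[4] = 4; s[5] = 12; s[6] = 8; s[7] = 24; s[8] = 16.
Since s[8] = s[2] = 16, the sequence is eventually periodic: after a pre-period of length 2 it cycles with period 6.
For j ≥ 2, s[j] depends only on (j - 2) mod 6. (152 - 2) mod 6 = 0, so s[152] = s[2] = 16.

16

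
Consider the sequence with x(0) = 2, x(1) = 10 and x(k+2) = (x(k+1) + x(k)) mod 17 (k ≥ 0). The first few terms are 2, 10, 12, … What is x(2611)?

x(0) = 2, x(1) = 10, x(2) = 12, x(3) = 5, x(4) = 0, x(5) = 5, x(6) = 5, x(7) = 10, x(8) = 15, x(9) = 8, x(10) = 6, x(11) = 14, x(12) = 3, x(13) = 0, x(14) = 3, x(15) = 3, x(16) = 6, x(17) = 9, x(18) = 15, x(19) = 7, x(20) = 5, x(21) = 12, x(22) = 0, x(23) = 12, x(24) = 12, x(25) = 7, x(26) = 2, x(27) = 9, x(28) = 11, x(29) = 3, x(30) = 14, x(31) = 0, x(32) = 14, x(33) = 14, x(34) = 11, x(35) = 8, x(36) = 2, x(37) = 10.
The sequence repeats with period 36.
So x(2611) = x(0 + ((2611-0) mod 36)) = x(19) = 7.

7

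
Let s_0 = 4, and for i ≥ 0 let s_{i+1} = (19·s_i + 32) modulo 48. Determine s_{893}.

44

Computing terms: s_0 = 4; s_1 = 12; s_2 = 20; s_3 = 28; s_4 = 36; s_5 = 44; s_6 = 4.
Since s_6 = s_0 = 4, the sequence is periodic with period 6.
So s_{893} = s_{0 + ((893-0) mod 6)} = s_5 = 44.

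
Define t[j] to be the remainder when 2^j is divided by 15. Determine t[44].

1

We have t[0] = 1, t[1] = 2, t[2] = 4, t[3] = 8, t[4] = 1.
Since t[4] = t[0] = 1, the sequence is periodic with period 4.
(44 - 0) mod 4 = 0, so t[44] = t[0] = 1.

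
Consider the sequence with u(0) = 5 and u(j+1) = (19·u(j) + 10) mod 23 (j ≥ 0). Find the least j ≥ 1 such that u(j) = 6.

Computing terms: u(0) = 5, u(1) = 13, u(2) = 4, u(3) = 17, u(4) = 11, u(5) = 12, u(6) = 8, u(7) = 1, u(8) = 6, u(9) = 9, u(10) = 20, u(11) = 22, u(12) = 14, u(13) = 0, u(14) = 10, u(15) = 16, u(16) = 15, u(17) = 19, u(18) = 3, u(19) = 21, u(20) = 18, u(21) = 7, u(22) = 5.
Since u(22) = u(0) = 5, the sequence is periodic with period 22.
The value 6 first appears (with j ≥ 1) at u(8).

8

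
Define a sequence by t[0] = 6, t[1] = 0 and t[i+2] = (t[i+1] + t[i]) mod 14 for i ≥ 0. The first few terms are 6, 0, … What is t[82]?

6

We have t[0] = 6,  t[1] = 0,  t[2] = 6,  t[3] = 6,  t[4] = 12,  t[5] = 4,  t[6] = 2,  t[7] = 6,  t[8] = 8,  t[9] = 0,  t[10] = 8,  t[11] = 8,  t[12] = 2,  t[13] = 10,  t[14] = 12,  t[15] = 8,  t[16] = 6,  t[17] = 0.
Since (t[16], t[17]) = (t[0], t[1]) = (6, 0) (two consecutive terms determine the rest), the sequence is periodic with period 16.
(82 - 0) mod 16 = 2, so t[82] = t[2] = 6.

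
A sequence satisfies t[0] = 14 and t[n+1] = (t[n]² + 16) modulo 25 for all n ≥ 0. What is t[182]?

t[0] = 14; t[1] = 12; t[2] = 10; t[3] = 16; t[4] = 22; t[5] = 0; t[6] = 16.
Since t[6] = t[3] = 16, the sequence is eventually periodic: after a pre-period of length 3 it cycles with period 3.
For n ≥ 3, t[n] depends only on (n - 3) mod 3. (182 - 3) mod 3 = 2, so t[182] = t[5] = 0.

0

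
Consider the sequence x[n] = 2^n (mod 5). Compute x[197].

2

We have x[1] = 2, x[2] = 4, x[3] = 3, x[4] = 1, x[5] = 2.
The sequence repeats with period 4.
So x[197] = x[1 + ((197-1) mod 4)] = x[1] = 2.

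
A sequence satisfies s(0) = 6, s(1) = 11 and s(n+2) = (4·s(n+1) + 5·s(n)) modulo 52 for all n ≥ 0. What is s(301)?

11

Computing terms: s(0) = 6,  s(1) = 11,  s(2) = 22,  s(3) = 39,  s(4) = 6,  s(5) = 11.
The sequence repeats with period 4.
(301 - 0) mod 4 = 1, so s(301) = s(1) = 11.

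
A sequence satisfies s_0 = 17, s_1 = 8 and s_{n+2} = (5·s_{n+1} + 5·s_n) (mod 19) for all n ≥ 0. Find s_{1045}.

Computing terms: s_0 = 17; s_1 = 8; s_2 = 11; s_3 = 0; s_4 = 17; s_5 = 9; s_6 = 16; s_7 = 11; s_8 = 2; s_9 = 8; s_{10} = 12; s_{11} = 5; s_{12} = 9; s_{13} = 13; s_{14} = 15; s_{15} = 7; s_{16} = 15; s_{17} = 15; s_{18} = 17; s_{19} = 8.
The sequence repeats with period 18.
(1045 - 0) mod 18 = 1, so s_{1045} = s_1 = 8.

8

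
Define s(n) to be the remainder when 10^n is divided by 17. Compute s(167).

5

Computing terms: s(0) = 1; s(1) = 10; s(2) = 15; s(3) = 14; s(4) = 4; s(5) = 6; s(6) = 9; s(7) = 5; s(8) = 16; s(9) = 7; s(10) = 2; s(11) = 3; s(12) = 13; s(13) = 11; s(14) = 8; s(15) = 12; s(16) = 1.
Since s(16) = s(0) = 1, the sequence is periodic with period 16.
So s(167) = s(0 + ((167-0) mod 16)) = s(7) = 5.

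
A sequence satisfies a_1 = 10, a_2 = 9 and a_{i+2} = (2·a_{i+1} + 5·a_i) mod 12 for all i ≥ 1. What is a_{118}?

a_1 = 10, a_2 = 9, a_3 = 8, a_4 = 1, a_5 = 6, a_6 = 5, a_7 = 4, a_8 = 9, a_9 = 2, a_{10} = 1, a_{11} = 0, a_{12} = 5, a_{13} = 10, a_{14} = 9.
The sequence repeats with period 12.
So a_{118} = a_{1 + ((118-1) mod 12)} = a_{10} = 1.

1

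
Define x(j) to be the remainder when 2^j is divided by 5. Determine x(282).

4

Listing terms: x(1) = 2; x(2) = 4; x(3) = 3; x(4) = 1; x(5) = 2.
Since x(5) = x(1) = 2, the sequence is periodic with period 4.
So x(282) = x(1 + ((282-1) mod 4)) = x(2) = 4.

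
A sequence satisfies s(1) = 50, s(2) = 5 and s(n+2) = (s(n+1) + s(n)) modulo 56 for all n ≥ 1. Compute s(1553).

43

We have s(1) = 50, s(2) = 5, s(3) = 55, s(4) = 4, s(5) = 3, s(6) = 7, s(7) = 10, s(8) = 17, s(9) = 27, s(10) = 44, s(11) = 15, s(12) = 3, s(13) = 18, s(14) = 21, s(15) = 39, s(16) = 4, s(17) = 43, s(18) = 47, s(19) = 34, s(20) = 25, s(21) = 3, s(22) = 28, s(23) = 31, s(24) = 3, s(25) = 34, s(26) = 37, s(27) = 15, s(28) = 52, s(29) = 11, s(30) = 7, s(31) = 18, s(32) = 25, s(33) = 43, s(34) = 12, s(35) = 55, s(36) = 11, s(37) = 10, s(38) = 21, s(39) = 31, s(40) = 52, s(41) = 27, s(42) = 23, s(43) = 50, s(44) = 17, s(45) = 11, s(46) = 28, s(47) = 39, s(48) = 11, s(49) = 50, s(50) = 5.
Since (s(49), s(50)) = (s(1), s(2)) = (50, 5) (two consecutive terms determine the rest), the sequence is periodic with period 48.
(1553 - 1) mod 48 = 16, so s(1553) = s(17) = 43.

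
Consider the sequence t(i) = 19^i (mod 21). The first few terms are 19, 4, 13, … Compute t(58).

16

We have t(1) = 19, t(2) = 4, t(3) = 13, t(4) = 16, t(5) = 10, t(6) = 1, t(7) = 19.
The sequence repeats with period 6.
(58 - 1) mod 6 = 3, so t(58) = t(4) = 16.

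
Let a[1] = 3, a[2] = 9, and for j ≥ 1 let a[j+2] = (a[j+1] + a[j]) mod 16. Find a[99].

a[1] = 3, a[2] = 9, a[3] = 12, a[4] = 5, a[5] = 1, a[6] = 6, a[7] = 7, a[8] = 13, a[9] = 4, a[10] = 1, a[11] = 5, a[12] = 6, a[13] = 11, a[14] = 1, a[15] = 12, a[16] = 13, a[17] = 9, a[18] = 6, a[19] = 15, a[20] = 5, a[21] = 4, a[22] = 9, a[23] = 13, a[24] = 6, a[25] = 3, a[26] = 9.
Since (a[25], a[26]) = (a[1], a[2]) = (3, 9) (two consecutive terms determine the rest), the sequence is periodic with period 24.
So a[99] = a[1 + ((99-1) mod 24)] = a[3] = 12.

12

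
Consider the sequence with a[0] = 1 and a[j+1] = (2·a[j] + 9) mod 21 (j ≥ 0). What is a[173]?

17

a[0] = 1, a[1] = 11, a[2] = 10, a[3] = 8, a[4] = 4, a[5] = 17, a[6] = 1.
The sequence repeats with period 6.
(173 - 0) mod 6 = 5, so a[173] = a[5] = 17.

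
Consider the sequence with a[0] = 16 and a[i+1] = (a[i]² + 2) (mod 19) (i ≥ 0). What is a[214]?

Computing terms: a[0] = 16,  a[1] = 11,  a[2] = 9,  a[3] = 7,  a[4] = 13,  a[5] = 0,  a[6] = 2,  a[7] = 6,  a[8] = 0.
Since a[8] = a[5] = 0, the sequence is eventually periodic: after a pre-period of length 5 it cycles with period 3.
For i ≥ 5, a[i] depends only on (i - 5) mod 3. (214 - 5) mod 3 = 2, so a[214] = a[7] = 6.

6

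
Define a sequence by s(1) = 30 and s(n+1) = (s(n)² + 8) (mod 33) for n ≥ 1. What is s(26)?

s(1) = 30, s(2) = 17, s(3) = 0, s(4) = 8, s(5) = 6, s(6) = 11, s(7) = 30.
The sequence repeats with period 6.
So s(26) = s(1 + ((26-1) mod 6)) = s(2) = 17.

17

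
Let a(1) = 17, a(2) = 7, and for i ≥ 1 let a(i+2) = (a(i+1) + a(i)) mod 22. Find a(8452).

7

Computing terms: a(1) = 17,  a(2) = 7,  a(3) = 2,  a(4) = 9,  a(5) = 11,  a(6) = 20,  a(7) = 9,  a(8) = 7,  a(9) = 16,  a(10) = 1,  a(11) = 17,  a(12) = 18,  a(13) = 13,  a(14) = 9,  a(15) = 0,  a(16) = 9,  a(17) = 9,  a(18) = 18,  a(19) = 5,  a(20) = 1,  a(21) = 6,  a(22) = 7,  a(23) = 13,  a(24) = 20,  a(25) = 11,  a(26) = 9,  a(27) = 20,  a(28) = 7,  a(29) = 5,  a(30) = 12,  a(31) = 17,  a(32) = 7.
The sequence repeats with period 30.
(8452 - 1) mod 30 = 21, so a(8452) = a(22) = 7.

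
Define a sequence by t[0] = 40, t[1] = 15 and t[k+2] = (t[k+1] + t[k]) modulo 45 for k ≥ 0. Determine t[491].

25

Computing terms: t[0] = 40,  t[1] = 15,  t[2] = 10,  t[3] = 25,  t[4] = 35,  t[5] = 15,  t[6] = 5,  t[7] = 20,  t[8] = 25,  t[9] = 0,  t[10] = 25,  t[11] = 25,  t[12] = 5,  t[13] = 30,  t[14] = 35,  t[15] = 20,  t[16] = 10,  t[17] = 30,  t[18] = 40,  t[19] = 25,  t[20] = 20,  t[21] = 0,  t[22] = 20,  t[23] = 20,  t[24] = 40,  t[25] = 15.
The sequence repeats with period 24.
So t[491] = t[0 + ((491-0) mod 24)] = t[11] = 25.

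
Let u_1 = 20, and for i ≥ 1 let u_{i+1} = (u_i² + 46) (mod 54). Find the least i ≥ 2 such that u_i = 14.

We have u_1 = 20,  u_2 = 14,  u_3 = 26,  u_4 = 20.
Since u_4 = u_1 = 20, the sequence is periodic with period 3.
The value 14 first appears (with i ≥ 2) at u_2.

2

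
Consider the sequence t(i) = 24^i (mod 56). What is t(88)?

32

Listing terms: t(1) = 24, t(2) = 16, t(3) = 48, t(4) = 32, t(5) = 40, t(6) = 8, t(7) = 24.
The sequence repeats with period 6.
So t(88) = t(1 + ((88-1) mod 6)) = t(4) = 32.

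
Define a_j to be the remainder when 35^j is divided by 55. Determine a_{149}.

50

We have a_1 = 35; a_2 = 15; a_3 = 30; a_4 = 5; a_5 = 10; a_6 = 20; a_7 = 40; a_8 = 25; a_9 = 50; a_{10} = 45; a_{11} = 35.
Since a_{11} = a_1 = 35, the sequence is periodic with period 10.
So a_{149} = a_{1 + ((149-1) mod 10)} = a_9 = 50.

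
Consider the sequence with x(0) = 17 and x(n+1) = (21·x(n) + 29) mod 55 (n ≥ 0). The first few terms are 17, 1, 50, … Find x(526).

6

Listing terms: x(0) = 17,  x(1) = 1,  x(2) = 50,  x(3) = 34,  x(4) = 28,  x(5) = 12,  x(6) = 6,  x(7) = 45,  x(8) = 39,  x(9) = 23,  x(10) = 17.
The sequence repeats with period 10.
So x(526) = x(0 + ((526-0) mod 10)) = x(6) = 6.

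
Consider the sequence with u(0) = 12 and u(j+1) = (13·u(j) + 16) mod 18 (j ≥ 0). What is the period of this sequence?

We have u(0) = 12,  u(1) = 10,  u(2) = 2,  u(3) = 6,  u(4) = 4,  u(5) = 14,  u(6) = 0,  u(7) = 16,  u(8) = 8,  u(9) = 12.
Since u(9) = u(0) = 12, the sequence is periodic with period 9.

9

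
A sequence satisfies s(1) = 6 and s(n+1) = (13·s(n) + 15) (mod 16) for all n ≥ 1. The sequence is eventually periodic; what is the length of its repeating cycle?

We have s(1) = 6, s(2) = 13, s(3) = 8, s(4) = 7, s(5) = 10, s(6) = 1, s(7) = 12, s(8) = 11, s(9) = 14, s(10) = 5, s(11) = 0, s(12) = 15, s(13) = 2, s(14) = 9, s(15) = 4, s(16) = 3, s(17) = 6.
The sequence repeats with period 16.

16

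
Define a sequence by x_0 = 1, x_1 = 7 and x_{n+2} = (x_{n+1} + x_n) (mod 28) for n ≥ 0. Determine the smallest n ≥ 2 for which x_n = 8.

2

Computing terms: x_0 = 1, x_1 = 7, x_2 = 8, x_3 = 15, x_4 = 23, x_5 = 10, x_6 = 5, x_7 = 15, x_8 = 20, x_9 = 7, x_{10} = 27, x_{11} = 6, x_{12} = 5, x_{13} = 11, x_{14} = 16, x_{15} = 27, x_{16} = 15, x_{17} = 14, x_{18} = 1, x_{19} = 15, x_{20} = 16, x_{21} = 3, x_{22} = 19, x_{23} = 22, x_{24} = 13, x_{25} = 7, x_{26} = 20, x_{27} = 27, x_{28} = 19, x_{29} = 18, x_{30} = 9, x_{31} = 27, x_{32} = 8, x_{33} = 7, x_{34} = 15, x_{35} = 22, x_{36} = 9, x_{37} = 3, x_{38} = 12, x_{39} = 15, x_{40} = 27, x_{41} = 14, x_{42} = 13, x_{43} = 27, x_{44} = 12, x_{45} = 11, x_{46} = 23, x_{47} = 6, x_{48} = 1, x_{49} = 7.
The sequence repeats with period 48.
The value 8 first appears (with n ≥ 2) at x_2.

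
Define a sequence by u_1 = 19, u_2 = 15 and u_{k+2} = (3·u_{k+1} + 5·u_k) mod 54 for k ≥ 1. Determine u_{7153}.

Listing terms: u_1 = 19, u_2 = 15, u_3 = 32, u_4 = 9, u_5 = 25, u_6 = 12, u_7 = 53, u_8 = 3, u_9 = 4, u_{10} = 27, u_{11} = 47, u_{12} = 6, u_{13} = 37, u_{14} = 33, u_{15} = 14, u_{16} = 45, u_{17} = 43, u_{18} = 30, u_{19} = 35, u_{20} = 39, u_{21} = 22, u_{22} = 45, u_{23} = 29, u_{24} = 42, u_{25} = 1, u_{26} = 51, u_{27} = 50, u_{28} = 27, u_{29} = 7, u_{30} = 48, u_{31} = 17, u_{32} = 21, u_{33} = 40, u_{34} = 9, u_{35} = 11, u_{36} = 24, u_{37} = 19, u_{38} = 15.
The sequence repeats with period 36.
(7153 - 1) mod 36 = 24, so u_{7153} = u_{25} = 1.

1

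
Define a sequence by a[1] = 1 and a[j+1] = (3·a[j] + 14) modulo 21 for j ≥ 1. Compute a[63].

2

Computing terms: a[1] = 1,  a[2] = 17,  a[3] = 2,  a[4] = 20,  a[5] = 11,  a[6] = 5,  a[7] = 8,  a[8] = 17.
Since a[8] = a[2] = 17, the sequence is eventually periodic: after a pre-period of length 1 it cycles with period 6.
For j ≥ 2, a[j] depends only on (j - 2) mod 6. (63 - 2) mod 6 = 1, so a[63] = a[3] = 2.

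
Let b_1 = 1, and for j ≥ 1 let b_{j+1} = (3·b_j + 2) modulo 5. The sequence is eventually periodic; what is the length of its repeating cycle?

Computing terms: b_1 = 1; b_2 = 0; b_3 = 2; b_4 = 3; b_5 = 1.
The sequence repeats with period 4.

4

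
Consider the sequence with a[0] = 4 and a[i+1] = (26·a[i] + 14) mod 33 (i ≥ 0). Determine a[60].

4

We have a[0] = 4,  a[1] = 19,  a[2] = 13,  a[3] = 22,  a[4] = 25,  a[5] = 4.
The sequence repeats with period 5.
(60 - 0) mod 5 = 0, so a[60] = a[0] = 4.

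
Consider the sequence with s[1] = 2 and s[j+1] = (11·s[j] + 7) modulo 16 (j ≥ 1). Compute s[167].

14

We have s[1] = 2, s[2] = 13, s[3] = 6, s[4] = 9, s[5] = 10, s[6] = 5, s[7] = 14, s[8] = 1, s[9] = 2.
The sequence repeats with period 8.
So s[167] = s[1 + ((167-1) mod 8)] = s[7] = 14.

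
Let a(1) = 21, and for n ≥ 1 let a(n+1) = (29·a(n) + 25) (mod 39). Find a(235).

21

We have a(1) = 21,  a(2) = 10,  a(3) = 3,  a(4) = 34,  a(5) = 36,  a(6) = 16,  a(7) = 21.
Since a(7) = a(1) = 21, the sequence is periodic with period 6.
(235 - 1) mod 6 = 0, so a(235) = a(1) = 21.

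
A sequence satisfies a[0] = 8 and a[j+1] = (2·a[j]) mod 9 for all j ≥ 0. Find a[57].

We have a[0] = 8; a[1] = 7; a[2] = 5; a[3] = 1; a[4] = 2; a[5] = 4; a[6] = 8.
Since a[6] = a[0] = 8, the sequence is periodic with period 6.
So a[57] = a[0 + ((57-0) mod 6)] = a[3] = 1.

1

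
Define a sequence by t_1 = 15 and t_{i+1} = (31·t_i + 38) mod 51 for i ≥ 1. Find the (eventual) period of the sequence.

48

Computing terms: t_1 = 15, t_2 = 44, t_3 = 25, t_4 = 48, t_5 = 47, t_6 = 16, t_7 = 24, t_8 = 17, t_9 = 4, t_{10} = 9, t_{11} = 11, t_{12} = 22, t_{13} = 6, t_{14} = 20, t_{15} = 46, t_{16} = 36, t_{17} = 32, t_{18} = 10, t_{19} = 42, t_{20} = 14, t_{21} = 13, t_{22} = 33, t_{23} = 41, t_{24} = 34, t_{25} = 21, t_{26} = 26, t_{27} = 28, t_{28} = 39, t_{29} = 23, t_{30} = 37, t_{31} = 12, t_{32} = 2, t_{33} = 49, t_{34} = 27, t_{35} = 8, t_{36} = 31, t_{37} = 30, t_{38} = 50, t_{39} = 7, t_{40} = 0, t_{41} = 38, t_{42} = 43, t_{43} = 45, t_{44} = 5, t_{45} = 40, t_{46} = 3, t_{47} = 29, t_{48} = 19, t_{49} = 15.
Since t_{49} = t_1 = 15, the sequence is periodic with period 48.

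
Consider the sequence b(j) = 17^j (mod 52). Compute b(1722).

Computing terms: b(0) = 1, b(1) = 17, b(2) = 29, b(3) = 25, b(4) = 9, b(5) = 49, b(6) = 1.
The sequence repeats with period 6.
So b(1722) = b(0 + ((1722-0) mod 6)) = b(0) = 1.

1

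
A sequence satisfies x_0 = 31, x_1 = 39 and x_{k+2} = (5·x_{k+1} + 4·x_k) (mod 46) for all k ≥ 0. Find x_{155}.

Computing terms: x_0 = 31,  x_1 = 39,  x_2 = 43,  x_3 = 3,  x_4 = 3,  x_5 = 27,  x_6 = 9,  x_7 = 15,  x_8 = 19,  x_9 = 17,  x_{10} = 23,  x_{11} = 45,  x_{12} = 41,  x_{13} = 17,  x_{14} = 19,  x_{15} = 25,  x_{16} = 17,  x_{17} = 1,  x_{18} = 27,  x_{19} = 1,  x_{20} = 21,  x_{21} = 17,  x_{22} = 31,  x_{23} = 39.
Since (x_{22}, x_{23}) = (x_0, x_1) = (31, 39) (two consecutive terms determine the rest), the sequence is periodic with period 22.
So x_{155} = x_{0 + ((155-0) mod 22)} = x_1 = 39.

39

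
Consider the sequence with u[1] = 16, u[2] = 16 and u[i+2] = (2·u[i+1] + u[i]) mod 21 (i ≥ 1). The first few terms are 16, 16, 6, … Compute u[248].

Listing terms: u[1] = 16, u[2] = 16, u[3] = 6, u[4] = 7, u[5] = 20, u[6] = 5, u[7] = 9, u[8] = 2, u[9] = 13, u[10] = 7, u[11] = 6, u[12] = 19, u[13] = 2, u[14] = 2, u[15] = 6, u[16] = 14, u[17] = 13, u[18] = 19, u[19] = 9, u[20] = 16, u[21] = 20, u[22] = 14, u[23] = 6, u[24] = 5, u[25] = 16, u[26] = 16.
Since (u[25], u[26]) = (u[1], u[2]) = (16, 16) (two consecutive terms determine the rest), the sequence is periodic with period 24.
(248 - 1) mod 24 = 7, so u[248] = u[8] = 2.

2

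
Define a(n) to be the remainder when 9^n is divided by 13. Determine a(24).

1

Computing terms: a(1) = 9, a(2) = 3, a(3) = 1, a(4) = 9.
The sequence repeats with period 3.
So a(24) = a(1 + ((24-1) mod 3)) = a(3) = 1.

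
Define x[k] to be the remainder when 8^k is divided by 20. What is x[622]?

We have x[0] = 1,  x[1] = 8,  x[2] = 4,  x[3] = 12,  x[4] = 16,  x[5] = 8.
Since x[5] = x[1] = 8, the sequence is eventually periodic: after a pre-period of length 1 it cycles with period 4.
For k ≥ 1, x[k] depends only on (k - 1) mod 4. (622 - 1) mod 4 = 1, so x[622] = x[2] = 4.

4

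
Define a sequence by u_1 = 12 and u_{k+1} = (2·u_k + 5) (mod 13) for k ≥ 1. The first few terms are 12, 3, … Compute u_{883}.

4

u_1 = 12; u_2 = 3; u_3 = 11; u_4 = 1; u_5 = 7; u_6 = 6; u_7 = 4; u_8 = 0; u_9 = 5; u_{10} = 2; u_{11} = 9; u_{12} = 10; u_{13} = 12.
The sequence repeats with period 12.
So u_{883} = u_{1 + ((883-1) mod 12)} = u_7 = 4.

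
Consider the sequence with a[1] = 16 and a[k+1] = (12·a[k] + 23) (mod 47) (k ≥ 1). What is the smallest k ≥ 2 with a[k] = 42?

Listing terms: a[1] = 16,  a[2] = 27,  a[3] = 18,  a[4] = 4,  a[5] = 24,  a[6] = 29,  a[7] = 42,  a[8] = 10,  a[9] = 2,  a[10] = 0,  a[11] = 23,  a[12] = 17,  a[13] = 39,  a[14] = 21,  a[15] = 40,  a[16] = 33,  a[17] = 43,  a[18] = 22,  a[19] = 5,  a[20] = 36,  a[21] = 32,  a[22] = 31,  a[23] = 19,  a[24] = 16.
The sequence repeats with period 23.
The value 42 first appears (with k ≥ 2) at a[7].

7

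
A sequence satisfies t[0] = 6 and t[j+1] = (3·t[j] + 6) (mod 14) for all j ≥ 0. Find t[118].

12

Computing terms: t[0] = 6,  t[1] = 10,  t[2] = 8,  t[3] = 2,  t[4] = 12,  t[5] = 0,  t[6] = 6.
Since t[6] = t[0] = 6, the sequence is periodic with period 6.
So t[118] = t[0 + ((118-0) mod 6)] = t[4] = 12.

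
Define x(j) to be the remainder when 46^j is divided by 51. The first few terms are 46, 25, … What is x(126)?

Listing terms: x(1) = 46,  x(2) = 25,  x(3) = 28,  x(4) = 13,  x(5) = 37,  x(6) = 19,  x(7) = 7,  x(8) = 16,  x(9) = 22,  x(10) = 43,  x(11) = 40,  x(12) = 4,  x(13) = 31,  x(14) = 49,  x(15) = 10,  x(16) = 1,  x(17) = 46.
Since x(17) = x(1) = 46, the sequence is periodic with period 16.
(126 - 1) mod 16 = 13, so x(126) = x(14) = 49.

49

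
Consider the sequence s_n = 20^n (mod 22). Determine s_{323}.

14

We have s_0 = 1,  s_1 = 20,  s_2 = 4,  s_3 = 14,  s_4 = 16,  s_5 = 12,  s_6 = 20.
Since s_6 = s_1 = 20, the sequence is eventually periodic: after a pre-period of length 1 it cycles with period 5.
For n ≥ 1, s_n depends only on (n - 1) mod 5. (323 - 1) mod 5 = 2, so s_{323} = s_3 = 14.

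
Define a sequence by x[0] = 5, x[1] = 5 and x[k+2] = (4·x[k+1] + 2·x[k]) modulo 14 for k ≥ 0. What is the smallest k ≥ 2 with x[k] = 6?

4

Listing terms: x[0] = 5, x[1] = 5, x[2] = 2, x[3] = 4, x[4] = 6, x[5] = 4, x[6] = 0, x[7] = 8, x[8] = 4, x[9] = 4, x[10] = 10, x[11] = 6, x[12] = 2, x[13] = 6, x[14] = 0, x[15] = 12, x[16] = 6, x[17] = 6, x[18] = 8, x[19] = 2, x[20] = 10, x[21] = 2, x[22] = 0, x[23] = 4, x[24] = 2, x[25] = 2, x[26] = 12, x[27] = 10, x[28] = 8, x[29] = 10, x[30] = 0, x[31] = 6, x[32] = 10, x[33] = 10, x[34] = 4, x[35] = 8, x[36] = 12, x[37] = 8, x[38] = 0, x[39] = 2, x[40] = 8, x[41] = 8, x[42] = 6, x[43] = 12, x[44] = 4, x[45] = 12, x[46] = 0, x[47] = 10, x[48] = 12, x[49] = 12, x[50] = 2, x[51] = 4.
Since (x[50], x[51]) = (x[2], x[3]) = (2, 4) (two consecutive terms determine the rest), the sequence is eventually periodic: after a pre-period of length 2 it cycles with period 48.
The value 6 first appears (with k ≥ 2) at x[4].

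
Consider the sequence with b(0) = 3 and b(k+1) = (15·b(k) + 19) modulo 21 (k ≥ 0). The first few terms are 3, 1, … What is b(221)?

16

Computing terms: b(0) = 3; b(1) = 1; b(2) = 13; b(3) = 4; b(4) = 16; b(5) = 7; b(6) = 19; b(7) = 10; b(8) = 1.
Since b(8) = b(1) = 1, the sequence is eventually periodic: after a pre-period of length 1 it cycles with period 7.
For k ≥ 1, b(k) depends only on (k - 1) mod 7. (221 - 1) mod 7 = 3, so b(221) = b(4) = 16.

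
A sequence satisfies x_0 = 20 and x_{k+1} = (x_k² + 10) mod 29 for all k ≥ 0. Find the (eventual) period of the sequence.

6

Listing terms: x_0 = 20,  x_1 = 4,  x_2 = 26,  x_3 = 19,  x_4 = 23,  x_5 = 17,  x_6 = 9,  x_7 = 4.
Since x_7 = x_1 = 4, the sequence is eventually periodic: after a pre-period of length 1 it cycles with period 6.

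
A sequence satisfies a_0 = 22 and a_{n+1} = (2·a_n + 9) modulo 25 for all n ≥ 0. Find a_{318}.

5

Computing terms: a_0 = 22, a_1 = 3, a_2 = 15, a_3 = 14, a_4 = 12, a_5 = 8, a_6 = 0, a_7 = 9, a_8 = 2, a_9 = 13, a_{10} = 10, a_{11} = 4, a_{12} = 17, a_{13} = 18, a_{14} = 20, a_{15} = 24, a_{16} = 7, a_{17} = 23, a_{18} = 5, a_{19} = 19, a_{20} = 22.
Since a_{20} = a_0 = 22, the sequence is periodic with period 20.
So a_{318} = a_{0 + ((318-0) mod 20)} = a_{18} = 5.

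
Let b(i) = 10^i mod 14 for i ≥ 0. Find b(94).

Listing terms: b(0) = 1; b(1) = 10; b(2) = 2; b(3) = 6; b(4) = 4; b(5) = 12; b(6) = 8; b(7) = 10.
Since b(7) = b(1) = 10, the sequence is eventually periodic: after a pre-period of length 1 it cycles with period 6.
For i ≥ 1, b(i) depends only on (i - 1) mod 6. (94 - 1) mod 6 = 3, so b(94) = b(4) = 4.

4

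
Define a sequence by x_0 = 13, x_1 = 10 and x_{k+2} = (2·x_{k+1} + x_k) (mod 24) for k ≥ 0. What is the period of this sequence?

x_0 = 13,  x_1 = 10,  x_2 = 9,  x_3 = 4,  x_4 = 17,  x_5 = 14,  x_6 = 21,  x_7 = 8,  x_8 = 13,  x_9 = 10.
Since (x_8, x_9) = (x_0, x_1) = (13, 10) (two consecutive terms determine the rest), the sequence is periodic with period 8.

8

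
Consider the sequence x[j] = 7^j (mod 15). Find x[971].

x[1] = 7; x[2] = 4; x[3] = 13; x[4] = 1; x[5] = 7.
The sequence repeats with period 4.
(971 - 1) mod 4 = 2, so x[971] = x[3] = 13.

13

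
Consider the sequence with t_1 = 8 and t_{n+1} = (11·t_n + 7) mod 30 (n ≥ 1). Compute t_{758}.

17

We have t_1 = 8; t_2 = 5; t_3 = 2; t_4 = 29; t_5 = 26; t_6 = 23; t_7 = 20; t_8 = 17; t_9 = 14; t_{10} = 11; t_{11} = 8.
The sequence repeats with period 10.
So t_{758} = t_{1 + ((758-1) mod 10)} = t_8 = 17.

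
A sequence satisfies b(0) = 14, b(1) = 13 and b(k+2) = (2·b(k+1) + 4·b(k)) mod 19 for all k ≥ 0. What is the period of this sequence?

b(0) = 14; b(1) = 13; b(2) = 6; b(3) = 7; b(4) = 0; b(5) = 9; b(6) = 18; b(7) = 15; b(8) = 7; b(9) = 17; b(10) = 5; b(11) = 2; b(12) = 5; b(13) = 18; b(14) = 18; b(15) = 13; b(16) = 3; b(17) = 1; b(18) = 14; b(19) = 13.
The sequence repeats with period 18.

18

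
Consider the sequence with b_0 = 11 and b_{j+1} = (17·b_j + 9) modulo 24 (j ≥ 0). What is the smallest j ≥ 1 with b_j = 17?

6

We have b_0 = 11, b_1 = 4, b_2 = 5, b_3 = 22, b_4 = 23, b_5 = 16, b_6 = 17, b_7 = 10, b_8 = 11.
The sequence repeats with period 8.
The value 17 first appears (with j ≥ 1) at b_6.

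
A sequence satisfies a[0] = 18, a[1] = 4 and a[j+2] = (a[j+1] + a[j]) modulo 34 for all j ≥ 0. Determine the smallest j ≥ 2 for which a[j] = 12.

a[0] = 18,  a[1] = 4,  a[2] = 22,  a[3] = 26,  a[4] = 14,  a[5] = 6,  a[6] = 20,  a[7] = 26,  a[8] = 12,  a[9] = 4,  a[10] = 16,  a[11] = 20,  a[12] = 2,  a[13] = 22,  a[14] = 24,  a[15] = 12,  a[16] = 2,  a[17] = 14,  a[18] = 16,  a[19] = 30,  a[20] = 12,  a[21] = 8,  a[22] = 20,  a[23] = 28,  a[24] = 14,  a[25] = 8,  a[26] = 22,  a[27] = 30,  a[28] = 18,  a[29] = 14,  a[30] = 32,  a[31] = 12,  a[32] = 10,  a[33] = 22,  a[34] = 32,  a[35] = 20,  a[36] = 18,  a[37] = 4.
Since (a[36], a[37]) = (a[0], a[1]) = (18, 4) (two consecutive terms determine the rest), the sequence is periodic with period 36.
The value 12 first appears (with j ≥ 2) at a[8].

8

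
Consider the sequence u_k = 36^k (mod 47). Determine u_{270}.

We have u_1 = 36; u_2 = 27; u_3 = 32; u_4 = 24; u_5 = 18; u_6 = 37; u_7 = 16; u_8 = 12; u_9 = 9; u_{10} = 42; u_{11} = 8; u_{12} = 6; u_{13} = 28; u_{14} = 21; u_{15} = 4; u_{16} = 3; u_{17} = 14; u_{18} = 34; u_{19} = 2; u_{20} = 25; u_{21} = 7; u_{22} = 17; u_{23} = 1; u_{24} = 36.
The sequence repeats with period 23.
(270 - 1) mod 23 = 16, so u_{270} = u_{17} = 14.

14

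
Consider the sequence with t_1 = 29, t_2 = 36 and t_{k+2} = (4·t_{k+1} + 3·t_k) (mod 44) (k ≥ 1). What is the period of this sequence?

Computing terms: t_1 = 29, t_2 = 36, t_3 = 11, t_4 = 20, t_5 = 25, t_6 = 28, t_7 = 11, t_8 = 40, t_9 = 17, t_{10} = 12, t_{11} = 11, t_{12} = 36, t_{13} = 1, t_{14} = 24, t_{15} = 11, t_{16} = 28, t_{17} = 13, t_{18} = 4, t_{19} = 11, t_{20} = 12, t_{21} = 37, t_{22} = 8, t_{23} = 11, t_{24} = 24, t_{25} = 41, t_{26} = 16, t_{27} = 11, t_{28} = 4, t_{29} = 5, t_{30} = 32, t_{31} = 11, t_{32} = 8, t_{33} = 21, t_{34} = 20, t_{35} = 11, t_{36} = 16, t_{37} = 9, t_{38} = 40, t_{39} = 11, t_{40} = 32, t_{41} = 29, t_{42} = 36.
The sequence repeats with period 40.

40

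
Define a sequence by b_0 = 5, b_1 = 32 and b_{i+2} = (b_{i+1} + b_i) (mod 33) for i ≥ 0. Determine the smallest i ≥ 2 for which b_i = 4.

We have b_0 = 5, b_1 = 32, b_2 = 4, b_3 = 3, b_4 = 7, b_5 = 10, b_6 = 17, b_7 = 27, b_8 = 11, b_9 = 5, b_{10} = 16, b_{11} = 21, b_{12} = 4, b_{13} = 25, b_{14} = 29, b_{15} = 21, b_{16} = 17, b_{17} = 5, b_{18} = 22, b_{19} = 27, b_{20} = 16, b_{21} = 10, b_{22} = 26, b_{23} = 3, b_{24} = 29, b_{25} = 32, b_{26} = 28, b_{27} = 27, b_{28} = 22, b_{29} = 16, b_{30} = 5, b_{31} = 21, b_{32} = 26, b_{33} = 14, b_{34} = 7, b_{35} = 21, b_{36} = 28, b_{37} = 16, b_{38} = 11, b_{39} = 27, b_{40} = 5, b_{41} = 32.
The sequence repeats with period 40.
The value 4 first appears (with i ≥ 2) at b_2.

2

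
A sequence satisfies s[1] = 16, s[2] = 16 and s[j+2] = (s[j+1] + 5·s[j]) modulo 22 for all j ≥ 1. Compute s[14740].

0

Listing terms: s[1] = 16,  s[2] = 16,  s[3] = 8,  s[4] = 0,  s[5] = 18,  s[6] = 18,  s[7] = 20,  s[8] = 0,  s[9] = 12,  s[10] = 12,  s[11] = 6,  s[12] = 0,  s[13] = 8,  s[14] = 8,  s[15] = 4,  s[16] = 0,  s[17] = 20,  s[18] = 20,  s[19] = 10,  s[20] = 0,  s[21] = 6,  s[22] = 6,  s[23] = 14,  s[24] = 0,  s[25] = 4,  s[26] = 4,  s[27] = 2,  s[28] = 0,  s[29] = 10,  s[30] = 10,  s[31] = 16,  s[32] = 0,  s[33] = 14,  s[34] = 14,  s[35] = 18,  s[36] = 0,  s[37] = 2,  s[38] = 2,  s[39] = 12,  s[40] = 0,  s[41] = 16,  s[42] = 16.
Since (s[41], s[42]) = (s[1], s[2]) = (16, 16) (two consecutive terms determine the rest), the sequence is periodic with period 40.
(14740 - 1) mod 40 = 19, so s[14740] = s[20] = 0.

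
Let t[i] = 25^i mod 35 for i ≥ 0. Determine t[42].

Computing terms: t[0] = 1; t[1] = 25; t[2] = 30; t[3] = 15; t[4] = 25.
Since t[4] = t[1] = 25, the sequence is eventually periodic: after a pre-period of length 1 it cycles with period 3.
For i ≥ 1, t[i] depends only on (i - 1) mod 3. (42 - 1) mod 3 = 2, so t[42] = t[3] = 15.

15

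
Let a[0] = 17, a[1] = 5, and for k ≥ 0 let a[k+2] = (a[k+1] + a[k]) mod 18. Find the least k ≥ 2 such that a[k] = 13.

Listing terms: a[0] = 17,  a[1] = 5,  a[2] = 4,  a[3] = 9,  a[4] = 13,  a[5] = 4,  a[6] = 17,  a[7] = 3,  a[8] = 2,  a[9] = 5,  a[10] = 7,  a[11] = 12,  a[12] = 1,  a[13] = 13,  a[14] = 14,  a[15] = 9,  a[16] = 5,  a[17] = 14,  a[18] = 1,  a[19] = 15,  a[20] = 16,  a[21] = 13,  a[22] = 11,  a[23] = 6,  a[24] = 17,  a[25] = 5.
The sequence repeats with period 24.
The value 13 first appears (with k ≥ 2) at a[4].

4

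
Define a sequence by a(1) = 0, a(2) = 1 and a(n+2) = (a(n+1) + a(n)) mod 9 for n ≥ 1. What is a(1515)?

1

a(1) = 0, a(2) = 1, a(3) = 1, a(4) = 2, a(5) = 3, a(6) = 5, a(7) = 8, a(8) = 4, a(9) = 3, a(10) = 7, a(11) = 1, a(12) = 8, a(13) = 0, a(14) = 8, a(15) = 8, a(16) = 7, a(17) = 6, a(18) = 4, a(19) = 1, a(20) = 5, a(21) = 6, a(22) = 2, a(23) = 8, a(24) = 1, a(25) = 0, a(26) = 1.
The sequence repeats with period 24.
So a(1515) = a(1 + ((1515-1) mod 24)) = a(3) = 1.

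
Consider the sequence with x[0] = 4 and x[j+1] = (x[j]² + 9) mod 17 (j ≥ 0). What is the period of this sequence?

x[0] = 4,  x[1] = 8,  x[2] = 5,  x[3] = 0,  x[4] = 9,  x[5] = 5.
Since x[5] = x[2] = 5, the sequence is eventually periodic: after a pre-period of length 2 it cycles with period 3.

3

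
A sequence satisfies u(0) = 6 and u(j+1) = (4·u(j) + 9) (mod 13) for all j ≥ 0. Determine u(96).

6

Computing terms: u(0) = 6, u(1) = 7, u(2) = 11, u(3) = 1, u(4) = 0, u(5) = 9, u(6) = 6.
The sequence repeats with period 6.
So u(96) = u(0 + ((96-0) mod 6)) = u(0) = 6.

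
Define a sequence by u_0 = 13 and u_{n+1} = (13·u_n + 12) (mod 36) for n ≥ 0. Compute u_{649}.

1

We have u_0 = 13, u_1 = 1, u_2 = 25, u_3 = 13.
The sequence repeats with period 3.
So u_{649} = u_{0 + ((649-0) mod 3)} = u_1 = 1.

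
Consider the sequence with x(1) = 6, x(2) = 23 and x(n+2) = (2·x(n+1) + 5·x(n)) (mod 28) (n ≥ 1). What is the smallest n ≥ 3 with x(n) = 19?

Listing terms: x(1) = 6,  x(2) = 23,  x(3) = 20,  x(4) = 15,  x(5) = 18,  x(6) = 27,  x(7) = 4,  x(8) = 3,  x(9) = 26,  x(10) = 11,  x(11) = 12,  x(12) = 23,  x(13) = 22,  x(14) = 19,  x(15) = 8,  x(16) = 27,  x(17) = 10,  x(18) = 15,  x(19) = 24,  x(20) = 11,  x(21) = 2,  x(22) = 3,  x(23) = 16,  x(24) = 19,  x(25) = 6,  x(26) = 23.
The sequence repeats with period 24.
The value 19 first appears (with n ≥ 3) at x(14).

14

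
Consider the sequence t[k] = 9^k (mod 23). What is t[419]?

9

t[1] = 9, t[2] = 12, t[3] = 16, t[4] = 6, t[5] = 8, t[6] = 3, t[7] = 4, t[8] = 13, t[9] = 2, t[10] = 18, t[11] = 1, t[12] = 9.
The sequence repeats with period 11.
(419 - 1) mod 11 = 0, so t[419] = t[1] = 9.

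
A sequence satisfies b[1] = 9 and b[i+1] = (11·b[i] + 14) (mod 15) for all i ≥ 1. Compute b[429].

6

b[1] = 9, b[2] = 8, b[3] = 12, b[4] = 11, b[5] = 0, b[6] = 14, b[7] = 3, b[8] = 2, b[9] = 6, b[10] = 5, b[11] = 9.
The sequence repeats with period 10.
(429 - 1) mod 10 = 8, so b[429] = b[9] = 6.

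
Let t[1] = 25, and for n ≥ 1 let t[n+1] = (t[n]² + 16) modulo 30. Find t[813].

17

t[1] = 25,  t[2] = 11,  t[3] = 17,  t[4] = 5,  t[5] = 11.
Since t[5] = t[2] = 11, the sequence is eventually periodic: after a pre-period of length 1 it cycles with period 3.
For n ≥ 2, t[n] depends only on (n - 2) mod 3. (813 - 2) mod 3 = 1, so t[813] = t[3] = 17.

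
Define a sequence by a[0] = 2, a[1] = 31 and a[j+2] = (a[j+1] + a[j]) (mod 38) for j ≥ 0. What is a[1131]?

We have a[0] = 2, a[1] = 31, a[2] = 33, a[3] = 26, a[4] = 21, a[5] = 9, a[6] = 30, a[7] = 1, a[8] = 31, a[9] = 32, a[10] = 25, a[11] = 19, a[12] = 6, a[13] = 25, a[14] = 31, a[15] = 18, a[16] = 11, a[17] = 29, a[18] = 2, a[19] = 31.
Since (a[18], a[19]) = (a[0], a[1]) = (2, 31) (two consecutive terms determine the rest), the sequence is periodic with period 18.
So a[1131] = a[0 + ((1131-0) mod 18)] = a[15] = 18.

18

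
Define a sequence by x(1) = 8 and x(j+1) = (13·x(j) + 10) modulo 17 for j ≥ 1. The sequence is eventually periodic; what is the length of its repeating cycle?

Listing terms: x(1) = 8,  x(2) = 12,  x(3) = 13,  x(4) = 9,  x(5) = 8.
Since x(5) = x(1) = 8, the sequence is periodic with period 4.

4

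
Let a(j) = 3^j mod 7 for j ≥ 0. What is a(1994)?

2

We have a(0) = 1,  a(1) = 3,  a(2) = 2,  a(3) = 6,  a(4) = 4,  a(5) = 5,  a(6) = 1.
Since a(6) = a(0) = 1, the sequence is periodic with period 6.
So a(1994) = a(0 + ((1994-0) mod 6)) = a(2) = 2.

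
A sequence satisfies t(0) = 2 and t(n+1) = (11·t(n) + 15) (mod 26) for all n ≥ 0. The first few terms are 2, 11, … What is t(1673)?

23

Computing terms: t(0) = 2; t(1) = 11; t(2) = 6; t(3) = 3; t(4) = 22; t(5) = 23; t(6) = 8; t(7) = 25; t(8) = 4; t(9) = 7; t(10) = 14; t(11) = 13; t(12) = 2.
The sequence repeats with period 12.
(1673 - 0) mod 12 = 5, so t(1673) = t(5) = 23.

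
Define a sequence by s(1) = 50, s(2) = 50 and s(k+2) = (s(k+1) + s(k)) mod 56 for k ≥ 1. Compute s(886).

22

Listing terms: s(1) = 50, s(2) = 50, s(3) = 44, s(4) = 38, s(5) = 26, s(6) = 8, s(7) = 34, s(8) = 42, s(9) = 20, s(10) = 6, s(11) = 26, s(12) = 32, s(13) = 2, s(14) = 34, s(15) = 36, s(16) = 14, s(17) = 50, s(18) = 8, s(19) = 2, s(20) = 10, s(21) = 12, s(22) = 22, s(23) = 34, s(24) = 0, s(25) = 34, s(26) = 34, s(27) = 12, s(28) = 46, s(29) = 2, s(30) = 48, s(31) = 50, s(32) = 42, s(33) = 36, s(34) = 22, s(35) = 2, s(36) = 24, s(37) = 26, s(38) = 50, s(39) = 20, s(40) = 14, s(41) = 34, s(42) = 48, s(43) = 26, s(44) = 18, s(45) = 44, s(46) = 6, s(47) = 50, s(48) = 0, s(49) = 50, s(50) = 50.
The sequence repeats with period 48.
(886 - 1) mod 48 = 21, so s(886) = s(22) = 22.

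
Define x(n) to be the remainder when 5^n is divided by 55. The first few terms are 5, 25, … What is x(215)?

45

Computing terms: x(1) = 5, x(2) = 25, x(3) = 15, x(4) = 20, x(5) = 45, x(6) = 5.
The sequence repeats with period 5.
So x(215) = x(1 + ((215-1) mod 5)) = x(5) = 45.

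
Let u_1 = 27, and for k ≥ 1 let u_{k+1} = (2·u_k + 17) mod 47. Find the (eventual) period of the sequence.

We have u_1 = 27,  u_2 = 24,  u_3 = 18,  u_4 = 6,  u_5 = 29,  u_6 = 28,  u_7 = 26,  u_8 = 22,  u_9 = 14,  u_{10} = 45,  u_{11} = 13,  u_{12} = 43,  u_{13} = 9,  u_{14} = 35,  u_{15} = 40,  u_{16} = 3,  u_{17} = 23,  u_{18} = 16,  u_{19} = 2,  u_{20} = 21,  u_{21} = 12,  u_{22} = 41,  u_{23} = 5,  u_{24} = 27.
Since u_{24} = u_1 = 27, the sequence is periodic with period 23.

23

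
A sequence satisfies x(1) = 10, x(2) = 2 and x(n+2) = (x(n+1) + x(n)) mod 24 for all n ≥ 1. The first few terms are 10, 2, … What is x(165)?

20

We have x(1) = 10, x(2) = 2, x(3) = 12, x(4) = 14, x(5) = 2, x(6) = 16, x(7) = 18, x(8) = 10, x(9) = 4, x(10) = 14, x(11) = 18, x(12) = 8, x(13) = 2, x(14) = 10, x(15) = 12, x(16) = 22, x(17) = 10, x(18) = 8, x(19) = 18, x(20) = 2, x(21) = 20, x(22) = 22, x(23) = 18, x(24) = 16, x(25) = 10, x(26) = 2.
Since (x(25), x(26)) = (x(1), x(2)) = (10, 2) (two consecutive terms determine the rest), the sequence is periodic with period 24.
(165 - 1) mod 24 = 20, so x(165) = x(21) = 20.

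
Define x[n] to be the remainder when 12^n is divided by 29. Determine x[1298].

28

Listing terms: x[0] = 1,  x[1] = 12,  x[2] = 28,  x[3] = 17,  x[4] = 1.
The sequence repeats with period 4.
So x[1298] = x[0 + ((1298-0) mod 4)] = x[2] = 28.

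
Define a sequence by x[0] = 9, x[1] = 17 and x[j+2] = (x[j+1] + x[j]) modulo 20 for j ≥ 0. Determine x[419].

We have x[0] = 9, x[1] = 17, x[2] = 6, x[3] = 3, x[4] = 9, x[5] = 12, x[6] = 1, x[7] = 13, x[8] = 14, x[9] = 7, x[10] = 1, x[11] = 8, x[12] = 9, x[13] = 17.
Since (x[12], x[13]) = (x[0], x[1]) = (9, 17) (two consecutive terms determine the rest), the sequence is periodic with period 12.
So x[419] = x[0 + ((419-0) mod 12)] = x[11] = 8.

8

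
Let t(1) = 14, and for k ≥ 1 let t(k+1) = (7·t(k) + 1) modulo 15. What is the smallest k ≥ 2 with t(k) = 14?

4

Computing terms: t(1) = 14, t(2) = 9, t(3) = 4, t(4) = 14.
Since t(4) = t(1) = 14, the sequence is periodic with period 3.
The value 14 next appears (with k ≥ 2) at t(4).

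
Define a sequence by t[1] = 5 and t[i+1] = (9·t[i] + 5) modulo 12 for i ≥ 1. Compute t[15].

Listing terms: t[1] = 5; t[2] = 2; t[3] = 11; t[4] = 8; t[5] = 5.
Since t[5] = t[1] = 5, the sequence is periodic with period 4.
(15 - 1) mod 4 = 2, so t[15] = t[3] = 11.

11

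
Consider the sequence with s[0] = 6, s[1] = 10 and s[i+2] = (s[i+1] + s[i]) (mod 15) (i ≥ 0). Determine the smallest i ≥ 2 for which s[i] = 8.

5

Computing terms: s[0] = 6; s[1] = 10; s[2] = 1; s[3] = 11; s[4] = 12; s[5] = 8; s[6] = 5; s[7] = 13; s[8] = 3; s[9] = 1; s[10] = 4; s[11] = 5; s[12] = 9; s[13] = 14; s[14] = 8; s[15] = 7; s[16] = 0; s[17] = 7; s[18] = 7; s[19] = 14; s[20] = 6; s[21] = 5; s[22] = 11; s[23] = 1; s[24] = 12; s[25] = 13; s[26] = 10; s[27] = 8; s[28] = 3; s[29] = 11; s[30] = 14; s[31] = 10; s[32] = 9; s[33] = 4; s[34] = 13; s[35] = 2; s[36] = 0; s[37] = 2; s[38] = 2; s[39] = 4; s[40] = 6; s[41] = 10.
Since (s[40], s[41]) = (s[0], s[1]) = (6, 10) (two consecutive terms determine the rest), the sequence is periodic with period 40.
The value 8 first appears (with i ≥ 2) at s[5].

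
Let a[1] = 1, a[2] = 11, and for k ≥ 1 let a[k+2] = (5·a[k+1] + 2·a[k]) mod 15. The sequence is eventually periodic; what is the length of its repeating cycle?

24

We have a[1] = 1,  a[2] = 11,  a[3] = 12,  a[4] = 7,  a[5] = 14,  a[6] = 9,  a[7] = 13,  a[8] = 8,  a[9] = 6,  a[10] = 1,  a[11] = 2,  a[12] = 12,  a[13] = 4,  a[14] = 14,  a[15] = 3,  a[16] = 13,  a[17] = 11,  a[18] = 6,  a[19] = 7,  a[20] = 2,  a[21] = 9,  a[22] = 4,  a[23] = 8,  a[24] = 3,  a[25] = 1,  a[26] = 11.
Since (a[25], a[26]) = (a[1], a[2]) = (1, 11) (two consecutive terms determine the rest), the sequence is periodic with period 24.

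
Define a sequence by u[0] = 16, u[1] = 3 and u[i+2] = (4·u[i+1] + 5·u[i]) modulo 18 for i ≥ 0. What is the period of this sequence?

We have u[0] = 16, u[1] = 3, u[2] = 2, u[3] = 5, u[4] = 12, u[5] = 1, u[6] = 10, u[7] = 9, u[8] = 14, u[9] = 11, u[10] = 6, u[11] = 7, u[12] = 4, u[13] = 15, u[14] = 8, u[15] = 17, u[16] = 0, u[17] = 13, u[18] = 16, u[19] = 3.
The sequence repeats with period 18.

18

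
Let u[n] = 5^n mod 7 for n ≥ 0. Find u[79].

Computing terms: u[0] = 1; u[1] = 5; u[2] = 4; u[3] = 6; u[4] = 2; u[5] = 3; u[6] = 1.
Since u[6] = u[0] = 1, the sequence is periodic with period 6.
(79 - 0) mod 6 = 1, so u[79] = u[1] = 5.

5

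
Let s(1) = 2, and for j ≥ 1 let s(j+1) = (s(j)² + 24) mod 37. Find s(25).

Listing terms: s(1) = 2,  s(2) = 28,  s(3) = 31,  s(4) = 23,  s(5) = 35,  s(6) = 28.
Since s(6) = s(2) = 28, the sequence is eventually periodic: after a pre-period of length 1 it cycles with period 4.
For j ≥ 2, s(j) depends only on (j - 2) mod 4. (25 - 2) mod 4 = 3, so s(25) = s(5) = 35.

35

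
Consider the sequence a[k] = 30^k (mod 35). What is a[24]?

15

We have a[0] = 1, a[1] = 30, a[2] = 25, a[3] = 15, a[4] = 30.
Since a[4] = a[1] = 30, the sequence is eventually periodic: after a pre-period of length 1 it cycles with period 3.
For k ≥ 1, a[k] depends only on (k - 1) mod 3. (24 - 1) mod 3 = 2, so a[24] = a[3] = 15.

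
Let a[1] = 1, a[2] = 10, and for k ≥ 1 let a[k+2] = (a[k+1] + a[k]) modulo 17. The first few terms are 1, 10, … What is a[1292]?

a[1] = 1; a[2] = 10; a[3] = 11; a[4] = 4; a[5] = 15; a[6] = 2; a[7] = 0; a[8] = 2; a[9] = 2; a[10] = 4; a[11] = 6; a[12] = 10; a[13] = 16; a[14] = 9; a[15] = 8; a[16] = 0; a[17] = 8; a[18] = 8; a[19] = 16; a[20] = 7; a[21] = 6; a[22] = 13; a[23] = 2; a[24] = 15; a[25] = 0; a[26] = 15; a[27] = 15; a[28] = 13; a[29] = 11; a[30] = 7; a[31] = 1; a[32] = 8; a[33] = 9; a[34] = 0; a[35] = 9; a[36] = 9; a[37] = 1; a[38] = 10.
The sequence repeats with period 36.
(1292 - 1) mod 36 = 31, so a[1292] = a[32] = 8.

8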